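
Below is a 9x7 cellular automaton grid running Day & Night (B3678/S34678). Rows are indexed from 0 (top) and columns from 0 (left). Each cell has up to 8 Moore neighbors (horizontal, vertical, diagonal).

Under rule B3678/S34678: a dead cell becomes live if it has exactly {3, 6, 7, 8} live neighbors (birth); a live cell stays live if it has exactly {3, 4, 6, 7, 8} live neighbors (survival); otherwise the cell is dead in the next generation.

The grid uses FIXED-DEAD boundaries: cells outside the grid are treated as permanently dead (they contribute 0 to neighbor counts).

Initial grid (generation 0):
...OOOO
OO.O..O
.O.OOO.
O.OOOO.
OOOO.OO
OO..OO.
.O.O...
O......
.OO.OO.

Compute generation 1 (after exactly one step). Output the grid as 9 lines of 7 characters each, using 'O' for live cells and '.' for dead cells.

Simulating step by step:
Generation 0 (given above): 34 live cells
Generation 1: 31 live cells
(generation 1 grid is the final answer)

Answer: ..O.OO.
...OOOO
.OO.OOO
OOOOO..
OO..O.O
O.O.OOO
.OO.O..
...OO..
.......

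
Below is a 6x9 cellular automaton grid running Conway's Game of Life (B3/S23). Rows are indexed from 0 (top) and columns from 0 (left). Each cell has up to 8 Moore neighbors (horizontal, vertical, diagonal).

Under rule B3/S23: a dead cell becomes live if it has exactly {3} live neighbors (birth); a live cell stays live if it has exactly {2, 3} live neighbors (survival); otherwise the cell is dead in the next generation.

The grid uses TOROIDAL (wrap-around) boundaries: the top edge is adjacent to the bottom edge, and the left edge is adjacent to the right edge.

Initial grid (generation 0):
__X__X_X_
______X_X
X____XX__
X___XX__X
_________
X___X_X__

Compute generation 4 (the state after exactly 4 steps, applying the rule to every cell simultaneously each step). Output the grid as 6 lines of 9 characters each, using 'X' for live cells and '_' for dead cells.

Answer: _____X___
XX_XXX__X
_X_______
___XX____
_XXXX_X__
XX___XX__

Derivation:
Simulating step by step:
Generation 0 (given above): 15 live cells
Generation 1: 17 live cells
_____X_XX
________X
X___X_X__
X___XXX_X
X___X___X
_____XX__
Generation 2: 21 live cells
_____X_XX
X____XX_X
X___X_X__
_X_XX_X__
X___X___X
X___XXX__
Generation 3: 21 live cells
_________
X___X____
XX_XX_X_X
_X_XX__XX
XX____XXX
X___X_X__
Generation 4: 19 live cells
(generation 4 grid is the final answer)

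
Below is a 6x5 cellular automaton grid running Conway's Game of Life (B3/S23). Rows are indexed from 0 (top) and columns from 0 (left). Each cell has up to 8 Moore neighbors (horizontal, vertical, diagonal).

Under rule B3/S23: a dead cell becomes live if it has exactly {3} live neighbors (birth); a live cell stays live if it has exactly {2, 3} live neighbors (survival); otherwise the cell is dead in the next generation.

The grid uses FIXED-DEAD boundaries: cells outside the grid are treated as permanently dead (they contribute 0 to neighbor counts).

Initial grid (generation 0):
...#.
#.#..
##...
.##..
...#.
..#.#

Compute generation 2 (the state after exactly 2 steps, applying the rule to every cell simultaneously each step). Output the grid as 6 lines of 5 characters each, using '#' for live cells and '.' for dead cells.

Simulating step by step:
Generation 0 (given above): 10 live cells
Generation 1: 9 live cells
.....
#.#..
#....
###..
.#.#.
...#.
Generation 2: 9 live cells
(generation 2 grid is the final answer)

Answer: .....
.#...
#.#..
#.#..
##.#.
..#..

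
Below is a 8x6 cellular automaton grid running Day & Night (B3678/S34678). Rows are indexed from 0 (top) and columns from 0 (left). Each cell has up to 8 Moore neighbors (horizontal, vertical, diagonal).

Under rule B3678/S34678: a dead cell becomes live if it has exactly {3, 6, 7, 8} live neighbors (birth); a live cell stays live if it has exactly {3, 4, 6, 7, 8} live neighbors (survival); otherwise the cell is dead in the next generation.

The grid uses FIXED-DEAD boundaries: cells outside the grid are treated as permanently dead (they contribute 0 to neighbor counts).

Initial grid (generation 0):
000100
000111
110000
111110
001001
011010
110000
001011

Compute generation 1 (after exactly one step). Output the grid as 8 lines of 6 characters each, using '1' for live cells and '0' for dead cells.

Simulating step by step:
Generation 0 (given above): 21 live cells
Generation 1: 19 live cells
(generation 1 grid is the final answer)

Answer: 000000
001010
110001
101100
110100
111100
010011
010000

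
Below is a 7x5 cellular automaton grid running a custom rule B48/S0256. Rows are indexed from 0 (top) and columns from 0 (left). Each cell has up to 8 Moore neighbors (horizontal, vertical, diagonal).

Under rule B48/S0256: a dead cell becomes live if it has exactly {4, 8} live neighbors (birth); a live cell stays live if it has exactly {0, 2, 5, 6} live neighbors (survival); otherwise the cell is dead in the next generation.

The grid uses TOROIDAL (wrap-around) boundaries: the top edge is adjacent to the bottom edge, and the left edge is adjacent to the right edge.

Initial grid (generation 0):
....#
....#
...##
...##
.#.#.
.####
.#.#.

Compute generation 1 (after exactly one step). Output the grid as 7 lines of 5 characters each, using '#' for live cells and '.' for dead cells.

Simulating step by step:
Generation 0 (given above): 14 live cells
Generation 1: 11 live cells
(generation 1 grid is the final answer)

Answer: ....#
...#.
.....
..#..
##.#.
#.#..
##..#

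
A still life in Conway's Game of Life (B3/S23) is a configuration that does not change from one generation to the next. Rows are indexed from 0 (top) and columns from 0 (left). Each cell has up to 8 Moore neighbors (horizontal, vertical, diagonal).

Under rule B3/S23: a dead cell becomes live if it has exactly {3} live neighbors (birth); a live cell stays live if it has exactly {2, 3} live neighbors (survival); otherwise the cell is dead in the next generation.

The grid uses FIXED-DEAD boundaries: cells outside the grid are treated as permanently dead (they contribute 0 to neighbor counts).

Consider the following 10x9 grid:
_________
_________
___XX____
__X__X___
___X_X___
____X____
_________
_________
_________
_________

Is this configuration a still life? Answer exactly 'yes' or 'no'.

Compute generation 1 and compare to generation 0 (given above):
Generation 1:
_________
_________
___XX____
__X__X___
___X_X___
____X____
_________
_________
_________
_________
The grids are IDENTICAL -> still life.

Answer: yes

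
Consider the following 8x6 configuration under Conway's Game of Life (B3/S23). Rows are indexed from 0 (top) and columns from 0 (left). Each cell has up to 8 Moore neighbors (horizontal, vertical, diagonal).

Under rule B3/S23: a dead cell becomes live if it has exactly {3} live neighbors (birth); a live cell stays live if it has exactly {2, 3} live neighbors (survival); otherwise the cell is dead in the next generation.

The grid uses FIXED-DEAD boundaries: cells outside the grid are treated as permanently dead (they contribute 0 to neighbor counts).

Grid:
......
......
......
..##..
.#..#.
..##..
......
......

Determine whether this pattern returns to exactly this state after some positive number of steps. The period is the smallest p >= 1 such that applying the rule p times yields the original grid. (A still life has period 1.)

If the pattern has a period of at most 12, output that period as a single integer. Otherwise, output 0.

Answer: 1

Derivation:
Simulating and comparing each generation to the original:
Gen 0 (original, given above): 6 live cells
Gen 1: 6 live cells, MATCHES original -> period = 1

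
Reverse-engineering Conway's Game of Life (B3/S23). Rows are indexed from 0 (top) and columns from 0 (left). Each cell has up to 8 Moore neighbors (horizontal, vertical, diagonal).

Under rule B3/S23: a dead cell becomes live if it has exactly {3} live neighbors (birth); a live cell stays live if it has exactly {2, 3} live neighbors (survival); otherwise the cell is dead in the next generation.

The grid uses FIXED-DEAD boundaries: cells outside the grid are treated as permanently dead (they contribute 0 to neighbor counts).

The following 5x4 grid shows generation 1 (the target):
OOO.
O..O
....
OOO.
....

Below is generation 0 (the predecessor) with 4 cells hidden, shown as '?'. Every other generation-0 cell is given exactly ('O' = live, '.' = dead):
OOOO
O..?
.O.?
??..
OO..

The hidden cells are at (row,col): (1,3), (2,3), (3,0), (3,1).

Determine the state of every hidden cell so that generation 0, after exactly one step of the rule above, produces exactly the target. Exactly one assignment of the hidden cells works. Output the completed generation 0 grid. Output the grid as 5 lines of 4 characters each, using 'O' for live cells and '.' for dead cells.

Answer: OOOO
O...
.O.O
....
OO..

Derivation:
Hidden generation-0 cells (in order): (1,3), (2,3), (3,0), (3,1).
A hidden cell only influences target cells in its own 3x3 neighborhood. Try each of the 2^4 = 16 assignments, step the completed generation 0 forward once under B3/S23, and compare with the target:
  (1,3)=. (2,3)=. (3,0)=. (3,1)=. -> step gives (1,3)='.' but target has 'O' -> reject
  (1,3)=. (2,3)=. (3,0)=. (3,1)=O -> step gives (1,3)='.' but target has 'O' -> reject
  (1,3)=. (2,3)=. (3,0)=O (3,1)=. -> step gives (1,3)='.' but target has 'O' -> reject
  (1,3)=. (2,3)=. (3,0)=O (3,1)=O -> step gives (1,3)='.' but target has 'O' -> reject
  (1,3)=. (2,3)=O (3,0)=. (3,1)=. -> step reproduces the target at every cell -> ACCEPT
  (1,3)=. (2,3)=O (3,0)=. (3,1)=O -> step gives (2,0)='O' but target has '.' -> reject
  (1,3)=. (2,3)=O (3,0)=O (3,1)=. -> step gives (2,0)='O' but target has '.' -> reject
  (1,3)=. (2,3)=O (3,0)=O (3,1)=O -> step gives (2,1)='O' but target has '.' -> reject
  (1,3)=O (2,3)=. (3,0)=. (3,1)=. -> step gives (0,3)='O' but target has '.' -> reject
  (1,3)=O (2,3)=. (3,0)=. (3,1)=O -> step gives (0,3)='O' but target has '.' -> reject
  (1,3)=O (2,3)=. (3,0)=O (3,1)=. -> step gives (0,3)='O' but target has '.' -> reject
  (1,3)=O (2,3)=. (3,0)=O (3,1)=O -> step gives (0,3)='O' but target has '.' -> reject
  (1,3)=O (2,3)=O (3,0)=. (3,1)=. -> step gives (0,3)='O' but target has '.' -> reject
  (1,3)=O (2,3)=O (3,0)=. (3,1)=O -> step gives (0,3)='O' but target has '.' -> reject
  (1,3)=O (2,3)=O (3,0)=O (3,1)=. -> step gives (0,3)='O' but target has '.' -> reject
  (1,3)=O (2,3)=O (3,0)=O (3,1)=O -> step gives (0,3)='O' but target has '.' -> reject
Unique solution: (1,3)=dead, (2,3)=live, (3,0)=dead, (3,1)=dead.
Check: live-neighbor counts of every cell in the completed generation 0:
2321
3553
2120
3331
1110
Applying B3/S23 to generation 0 with these counts gives:
OOO.
O..O
....
OOO.
....
which matches the target exactly.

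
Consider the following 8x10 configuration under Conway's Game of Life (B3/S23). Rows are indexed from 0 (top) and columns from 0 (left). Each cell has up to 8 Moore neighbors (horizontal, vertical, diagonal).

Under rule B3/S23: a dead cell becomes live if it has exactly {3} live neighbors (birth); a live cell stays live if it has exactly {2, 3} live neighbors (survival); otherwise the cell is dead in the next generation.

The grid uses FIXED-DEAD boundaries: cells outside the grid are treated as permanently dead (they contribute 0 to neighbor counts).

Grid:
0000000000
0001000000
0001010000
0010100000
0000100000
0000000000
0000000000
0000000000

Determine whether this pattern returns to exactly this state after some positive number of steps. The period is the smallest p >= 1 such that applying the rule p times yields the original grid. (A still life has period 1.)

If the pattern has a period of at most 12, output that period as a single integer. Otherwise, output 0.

Answer: 2

Derivation:
Simulating and comparing each generation to the original:
Gen 0 (original, given above): 6 live cells
Gen 1: 6 live cells, differs from original
Gen 2: 6 live cells, MATCHES original -> period = 2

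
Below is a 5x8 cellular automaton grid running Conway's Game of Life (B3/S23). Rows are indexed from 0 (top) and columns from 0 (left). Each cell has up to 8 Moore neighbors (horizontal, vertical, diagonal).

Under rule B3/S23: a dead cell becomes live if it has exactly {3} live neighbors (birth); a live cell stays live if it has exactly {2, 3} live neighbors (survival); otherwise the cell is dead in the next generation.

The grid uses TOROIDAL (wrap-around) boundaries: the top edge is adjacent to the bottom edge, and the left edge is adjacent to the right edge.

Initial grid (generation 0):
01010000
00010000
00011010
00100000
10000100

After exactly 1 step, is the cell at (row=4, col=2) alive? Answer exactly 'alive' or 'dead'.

Answer: alive

Derivation:
Simulating step by step:
Generation 0 (given above): 9 live cells
Generation 1: 11 live cells
00101000
00010000
00111000
00011100
01100000

Cell (4,2) at generation 1: 1 -> alive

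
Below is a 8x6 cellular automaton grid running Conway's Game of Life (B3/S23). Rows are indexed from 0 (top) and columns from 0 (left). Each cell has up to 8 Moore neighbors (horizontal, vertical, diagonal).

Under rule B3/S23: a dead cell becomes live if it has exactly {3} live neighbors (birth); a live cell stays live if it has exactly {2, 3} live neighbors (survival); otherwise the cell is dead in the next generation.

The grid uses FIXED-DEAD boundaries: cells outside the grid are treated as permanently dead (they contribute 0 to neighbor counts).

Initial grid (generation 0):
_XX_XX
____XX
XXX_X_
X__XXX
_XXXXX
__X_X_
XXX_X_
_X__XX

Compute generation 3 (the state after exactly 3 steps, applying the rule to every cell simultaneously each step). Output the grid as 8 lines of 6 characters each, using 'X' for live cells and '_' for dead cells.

Answer: ____X_
_X_XX_
X_X___
X_____
X_____
X_____
X___XX
____XX

Derivation:
Simulating step by step:
Generation 0 (given above): 28 live cells
Generation 1: 19 live cells
___XXX
X_____
XXX___
X_____
_X____
X_____
X_X_X_
XXXXXX
Generation 2: 19 live cells
____X_
X_XXX_
X_____
X_X___
XX____
X_____
X_X_XX
X_X_XX
Generation 3: 14 live cells
(generation 3 grid is the final answer)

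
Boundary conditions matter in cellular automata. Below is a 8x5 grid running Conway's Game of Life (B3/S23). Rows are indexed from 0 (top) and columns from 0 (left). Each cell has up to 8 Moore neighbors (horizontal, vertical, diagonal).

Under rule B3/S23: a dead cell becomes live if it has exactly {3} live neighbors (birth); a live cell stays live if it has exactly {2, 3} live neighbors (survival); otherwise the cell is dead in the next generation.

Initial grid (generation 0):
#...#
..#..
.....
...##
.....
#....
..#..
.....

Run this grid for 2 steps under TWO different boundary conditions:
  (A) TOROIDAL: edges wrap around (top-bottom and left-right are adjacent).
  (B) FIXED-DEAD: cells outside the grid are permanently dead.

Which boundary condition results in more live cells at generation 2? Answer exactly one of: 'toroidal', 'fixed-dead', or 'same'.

Answer: same

Derivation:
Under TOROIDAL boundary, generation 2:
.....
.....
.....
.....
.....
.....
.....
.....
Population = 0

Under FIXED-DEAD boundary, generation 2:
.....
.....
.....
.....
.....
.....
.....
.....
Population = 0

Comparison: toroidal=0, fixed-dead=0 -> same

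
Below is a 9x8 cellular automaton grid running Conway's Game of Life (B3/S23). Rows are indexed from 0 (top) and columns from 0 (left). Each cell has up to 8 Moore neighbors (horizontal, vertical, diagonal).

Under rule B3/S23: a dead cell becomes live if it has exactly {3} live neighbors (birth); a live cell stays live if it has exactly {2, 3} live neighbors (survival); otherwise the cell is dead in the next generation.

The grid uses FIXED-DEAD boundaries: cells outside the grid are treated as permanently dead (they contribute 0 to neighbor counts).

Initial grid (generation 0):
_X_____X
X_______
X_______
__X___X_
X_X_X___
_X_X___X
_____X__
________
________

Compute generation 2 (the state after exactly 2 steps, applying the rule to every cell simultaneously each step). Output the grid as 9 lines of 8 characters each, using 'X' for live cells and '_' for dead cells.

Simulating step by step:
Generation 0 (given above): 13 live cells
Generation 1: 9 live cells
________
XX______
_X______
___X____
__X_____
_XXXX___
________
________
________
Generation 2: 13 live cells
(generation 2 grid is the final answer)

Answer: ________
XX______
XXX_____
__X_____
_X__X___
_XXX____
__XX____
________
________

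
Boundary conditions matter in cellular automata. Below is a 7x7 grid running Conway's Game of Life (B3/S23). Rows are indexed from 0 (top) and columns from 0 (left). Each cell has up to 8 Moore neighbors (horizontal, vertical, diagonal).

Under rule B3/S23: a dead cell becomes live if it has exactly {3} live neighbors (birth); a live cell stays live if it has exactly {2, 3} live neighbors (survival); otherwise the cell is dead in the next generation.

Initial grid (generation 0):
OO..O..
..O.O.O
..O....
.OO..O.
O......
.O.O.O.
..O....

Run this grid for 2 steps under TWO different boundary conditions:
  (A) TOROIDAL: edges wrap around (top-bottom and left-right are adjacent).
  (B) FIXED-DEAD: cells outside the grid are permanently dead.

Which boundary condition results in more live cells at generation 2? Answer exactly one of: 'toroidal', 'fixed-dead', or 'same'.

Answer: toroidal

Derivation:
Under TOROIDAL boundary, generation 2:
O....O.
O.OOOO.
..OO..O
OOOO.OO
O..O...
..O.OOO
O...O.O
Population = 25

Under FIXED-DEAD boundary, generation 2:
..O.O..
.OOO.OO
..OO...
.OOO...
O..O...
.OOO...
.OO....
Population = 19

Comparison: toroidal=25, fixed-dead=19 -> toroidal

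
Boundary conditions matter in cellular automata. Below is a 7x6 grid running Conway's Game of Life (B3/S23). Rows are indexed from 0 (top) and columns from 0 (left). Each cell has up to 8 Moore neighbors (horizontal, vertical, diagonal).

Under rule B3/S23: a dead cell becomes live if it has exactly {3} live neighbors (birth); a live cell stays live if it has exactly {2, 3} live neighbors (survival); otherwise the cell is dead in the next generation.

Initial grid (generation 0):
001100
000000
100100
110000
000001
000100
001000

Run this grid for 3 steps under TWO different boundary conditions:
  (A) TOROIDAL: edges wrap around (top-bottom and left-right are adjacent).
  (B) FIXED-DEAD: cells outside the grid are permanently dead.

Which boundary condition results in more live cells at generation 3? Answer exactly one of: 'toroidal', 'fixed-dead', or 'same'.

Answer: toroidal

Derivation:
Under TOROIDAL boundary, generation 3:
000100
000000
000010
000011
100001
111000
001000
Population = 10

Under FIXED-DEAD boundary, generation 3:
000000
010000
101000
110000
000000
000000
000000
Population = 5

Comparison: toroidal=10, fixed-dead=5 -> toroidal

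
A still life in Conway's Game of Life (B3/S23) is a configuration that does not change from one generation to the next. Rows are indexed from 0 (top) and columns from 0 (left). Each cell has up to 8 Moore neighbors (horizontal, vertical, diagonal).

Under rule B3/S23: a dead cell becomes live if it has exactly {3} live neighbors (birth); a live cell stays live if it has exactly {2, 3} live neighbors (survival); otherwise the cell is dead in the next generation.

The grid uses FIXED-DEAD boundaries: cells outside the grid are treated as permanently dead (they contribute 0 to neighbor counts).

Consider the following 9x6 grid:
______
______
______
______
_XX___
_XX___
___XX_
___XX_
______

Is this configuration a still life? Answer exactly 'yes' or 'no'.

Answer: no

Derivation:
Compute generation 1 and compare to generation 0 (given above):
Generation 1:
______
______
______
______
_XX___
_X____
____X_
___XX_
______
Cell (5,2) differs: gen0=1 vs gen1=0 -> NOT a still life.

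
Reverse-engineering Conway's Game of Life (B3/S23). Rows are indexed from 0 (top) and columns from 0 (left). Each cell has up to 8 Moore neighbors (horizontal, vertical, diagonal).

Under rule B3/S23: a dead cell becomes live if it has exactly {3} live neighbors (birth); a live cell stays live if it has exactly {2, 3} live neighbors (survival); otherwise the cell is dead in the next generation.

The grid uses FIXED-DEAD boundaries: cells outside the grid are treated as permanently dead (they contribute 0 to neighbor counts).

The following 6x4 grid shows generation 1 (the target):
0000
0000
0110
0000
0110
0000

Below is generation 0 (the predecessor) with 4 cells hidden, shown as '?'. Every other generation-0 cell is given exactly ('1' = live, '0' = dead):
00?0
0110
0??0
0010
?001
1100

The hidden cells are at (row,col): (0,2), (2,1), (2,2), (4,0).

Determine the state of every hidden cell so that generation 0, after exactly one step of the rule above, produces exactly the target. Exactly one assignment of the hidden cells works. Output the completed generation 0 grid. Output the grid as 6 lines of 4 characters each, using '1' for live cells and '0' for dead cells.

Hidden generation-0 cells (in order): (0,2), (2,1), (2,2), (4,0).
A hidden cell only influences target cells in its own 3x3 neighborhood. Try each of the 2^4 = 16 assignments, step the completed generation 0 forward once under B3/S23, and compare with the target:
  (0,2)=0 (2,1)=0 (2,2)=0 (4,0)=0 -> step reproduces the target at every cell -> ACCEPT
  (0,2)=0 (2,1)=0 (2,2)=0 (4,0)=1 -> step gives (4,0)='1' but target has '0' -> reject
  (0,2)=0 (2,1)=0 (2,2)=1 (4,0)=0 -> step gives (1,1)='1' but target has '0' -> reject
  (0,2)=0 (2,1)=0 (2,2)=1 (4,0)=1 -> step gives (1,1)='1' but target has '0' -> reject
  (0,2)=0 (2,1)=1 (2,2)=0 (4,0)=0 -> step gives (1,1)='1' but target has '0' -> reject
  (0,2)=0 (2,1)=1 (2,2)=0 (4,0)=1 -> step gives (1,1)='1' but target has '0' -> reject
  (0,2)=0 (2,1)=1 (2,2)=1 (4,0)=0 -> step gives (1,1)='1' but target has '0' -> reject
  (0,2)=0 (2,1)=1 (2,2)=1 (4,0)=1 -> step gives (1,1)='1' but target has '0' -> reject
  (0,2)=1 (2,1)=0 (2,2)=0 (4,0)=0 -> step gives (0,1)='1' but target has '0' -> reject
  (0,2)=1 (2,1)=0 (2,2)=0 (4,0)=1 -> step gives (0,1)='1' but target has '0' -> reject
  (0,2)=1 (2,1)=0 (2,2)=1 (4,0)=0 -> step gives (0,1)='1' but target has '0' -> reject
  (0,2)=1 (2,1)=0 (2,2)=1 (4,0)=1 -> step gives (0,1)='1' but target has '0' -> reject
  (0,2)=1 (2,1)=1 (2,2)=0 (4,0)=0 -> step gives (0,1)='1' but target has '0' -> reject
  (0,2)=1 (2,1)=1 (2,2)=0 (4,0)=1 -> step gives (0,1)='1' but target has '0' -> reject
  (0,2)=1 (2,1)=1 (2,2)=1 (4,0)=0 -> step gives (0,1)='1' but target has '0' -> reject
  (0,2)=1 (2,1)=1 (2,2)=1 (4,0)=1 -> step gives (0,1)='1' but target has '0' -> reject
Unique solution: (0,2)=dead, (2,1)=dead, (2,2)=dead, (4,0)=dead.
Check: live-neighbor counts of every cell in the completed generation 0:
1221
1111
1332
0112
2331
1121
Applying B3/S23 to generation 0 with these counts gives:
0000
0000
0110
0000
0110
0000
which matches the target exactly.

Answer: 0000
0110
0000
0010
0001
1100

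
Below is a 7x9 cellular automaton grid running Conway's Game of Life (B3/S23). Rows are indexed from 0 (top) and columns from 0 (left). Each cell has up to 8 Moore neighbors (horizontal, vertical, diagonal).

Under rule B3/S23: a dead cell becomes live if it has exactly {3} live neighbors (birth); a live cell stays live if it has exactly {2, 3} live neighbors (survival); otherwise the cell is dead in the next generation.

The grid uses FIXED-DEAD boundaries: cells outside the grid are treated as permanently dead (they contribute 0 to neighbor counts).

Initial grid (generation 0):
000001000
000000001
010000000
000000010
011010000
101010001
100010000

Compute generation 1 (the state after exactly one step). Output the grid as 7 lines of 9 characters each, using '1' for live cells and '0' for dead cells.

Simulating step by step:
Generation 0 (given above): 13 live cells
Generation 1: 10 live cells
(generation 1 grid is the final answer)

Answer: 000000000
000000000
000000000
011000000
011000000
101011000
010100000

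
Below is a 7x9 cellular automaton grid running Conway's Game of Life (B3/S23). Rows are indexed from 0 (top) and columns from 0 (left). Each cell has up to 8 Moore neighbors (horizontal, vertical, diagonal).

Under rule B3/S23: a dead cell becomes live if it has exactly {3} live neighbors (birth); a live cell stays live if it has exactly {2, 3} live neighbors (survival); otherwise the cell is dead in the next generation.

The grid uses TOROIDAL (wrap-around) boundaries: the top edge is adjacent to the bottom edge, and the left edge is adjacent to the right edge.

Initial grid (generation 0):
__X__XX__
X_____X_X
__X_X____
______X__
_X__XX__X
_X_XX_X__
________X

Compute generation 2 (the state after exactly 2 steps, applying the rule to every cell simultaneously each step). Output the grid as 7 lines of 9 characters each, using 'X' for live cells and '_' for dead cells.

Simulating step by step:
Generation 0 (given above): 18 live cells
Generation 1: 27 live cells
X____XX_X
_X_X__XX_
_____X_X_
___XX____
X_XXX_XX_
__XXX__X_
__XXX_XX_
Generation 2: 18 live cells
(generation 2 grid is the final answer)

Answer: XX______X
X___X____
__XX_X_X_
__X____XX
_X____XXX
_________
_XX______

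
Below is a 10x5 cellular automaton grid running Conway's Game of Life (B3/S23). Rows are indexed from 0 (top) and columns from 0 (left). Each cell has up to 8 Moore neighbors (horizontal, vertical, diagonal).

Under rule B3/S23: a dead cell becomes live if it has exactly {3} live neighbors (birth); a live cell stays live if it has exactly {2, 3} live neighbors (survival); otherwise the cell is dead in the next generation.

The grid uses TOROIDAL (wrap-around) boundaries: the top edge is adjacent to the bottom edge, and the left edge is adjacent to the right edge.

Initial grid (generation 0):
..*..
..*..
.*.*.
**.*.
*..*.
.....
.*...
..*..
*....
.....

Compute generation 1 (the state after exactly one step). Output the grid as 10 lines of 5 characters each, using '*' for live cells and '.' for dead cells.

Simulating step by step:
Generation 0 (given above): 12 live cells
Generation 1: 14 live cells
(generation 1 grid is the final answer)

Answer: .....
.***.
**.**
**.*.
***..
.....
.....
.*...
.....
.....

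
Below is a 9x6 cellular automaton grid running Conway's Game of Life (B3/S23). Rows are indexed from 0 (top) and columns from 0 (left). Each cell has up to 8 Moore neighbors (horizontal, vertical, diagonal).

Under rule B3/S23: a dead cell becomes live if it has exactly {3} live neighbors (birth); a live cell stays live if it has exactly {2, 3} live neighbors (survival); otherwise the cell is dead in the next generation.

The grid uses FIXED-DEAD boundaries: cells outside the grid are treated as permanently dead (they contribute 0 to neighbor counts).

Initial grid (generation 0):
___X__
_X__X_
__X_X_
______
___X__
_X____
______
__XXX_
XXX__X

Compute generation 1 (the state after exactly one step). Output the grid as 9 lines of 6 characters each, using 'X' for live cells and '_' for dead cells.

Answer: ______
__X_X_
___X__
___X__
______
______
__XX__
__XXX_
_XX_X_

Derivation:
Simulating step by step:
Generation 0 (given above): 14 live cells
Generation 1: 12 live cells
(generation 1 grid is the final answer)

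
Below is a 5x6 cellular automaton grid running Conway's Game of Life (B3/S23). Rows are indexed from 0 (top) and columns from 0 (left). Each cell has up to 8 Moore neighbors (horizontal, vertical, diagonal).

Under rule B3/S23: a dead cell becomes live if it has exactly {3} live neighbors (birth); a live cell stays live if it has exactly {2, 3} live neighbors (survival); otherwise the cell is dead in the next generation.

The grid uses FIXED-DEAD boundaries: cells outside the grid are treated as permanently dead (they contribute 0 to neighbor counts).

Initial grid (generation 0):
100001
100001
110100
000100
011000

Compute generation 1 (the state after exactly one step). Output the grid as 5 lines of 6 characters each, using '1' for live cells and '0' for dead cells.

Simulating step by step:
Generation 0 (given above): 10 live cells
Generation 1: 9 live cells
(generation 1 grid is the final answer)

Answer: 000000
100010
111010
100100
001000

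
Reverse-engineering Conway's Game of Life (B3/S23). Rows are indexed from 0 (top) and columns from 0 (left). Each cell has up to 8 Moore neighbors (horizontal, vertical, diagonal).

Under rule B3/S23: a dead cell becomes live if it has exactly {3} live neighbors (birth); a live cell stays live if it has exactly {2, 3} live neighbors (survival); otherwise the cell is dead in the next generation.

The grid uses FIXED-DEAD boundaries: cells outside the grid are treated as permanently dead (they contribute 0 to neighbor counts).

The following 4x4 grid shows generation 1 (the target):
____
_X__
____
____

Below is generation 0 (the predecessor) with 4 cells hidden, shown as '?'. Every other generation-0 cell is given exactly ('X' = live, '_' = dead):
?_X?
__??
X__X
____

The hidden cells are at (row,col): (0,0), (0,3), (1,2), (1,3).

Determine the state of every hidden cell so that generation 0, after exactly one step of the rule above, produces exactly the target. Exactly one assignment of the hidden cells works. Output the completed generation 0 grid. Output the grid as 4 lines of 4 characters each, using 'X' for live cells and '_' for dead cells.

Answer: X_X_
____
X__X
____

Derivation:
Hidden generation-0 cells (in order): (0,0), (0,3), (1,2), (1,3).
A hidden cell only influences target cells in its own 3x3 neighborhood. Try each of the 2^4 = 16 assignments, step the completed generation 0 forward once under B3/S23, and compare with the target:
  (0,0)=_ (0,3)=_ (1,2)=_ (1,3)=_ -> step gives (1,1)='_' but target has 'X' -> reject
  (0,0)=_ (0,3)=_ (1,2)=_ (1,3)=X -> step gives (1,1)='_' but target has 'X' -> reject
  (0,0)=_ (0,3)=_ (1,2)=X (1,3)=_ -> step gives (1,2)='X' but target has '_' -> reject
  (0,0)=_ (0,3)=_ (1,2)=X (1,3)=X -> step gives (0,2)='X' but target has '_' -> reject
  (0,0)=_ (0,3)=X (1,2)=_ (1,3)=_ -> step gives (1,1)='_' but target has 'X' -> reject
  (0,0)=_ (0,3)=X (1,2)=_ (1,3)=X -> step gives (0,2)='X' but target has '_' -> reject
  (0,0)=_ (0,3)=X (1,2)=X (1,3)=_ -> step gives (0,2)='X' but target has '_' -> reject
  (0,0)=_ (0,3)=X (1,2)=X (1,3)=X -> step gives (0,2)='X' but target has '_' -> reject
  (0,0)=X (0,3)=_ (1,2)=_ (1,3)=_ -> step reproduces the target at every cell -> ACCEPT
  (0,0)=X (0,3)=_ (1,2)=_ (1,3)=X -> step gives (1,2)='X' but target has '_' -> reject
  (0,0)=X (0,3)=_ (1,2)=X (1,3)=_ -> step gives (0,1)='X' but target has '_' -> reject
  (0,0)=X (0,3)=_ (1,2)=X (1,3)=X -> step gives (0,1)='X' but target has '_' -> reject
  (0,0)=X (0,3)=X (1,2)=_ (1,3)=_ -> step gives (1,2)='X' but target has '_' -> reject
  (0,0)=X (0,3)=X (1,2)=_ (1,3)=X -> step gives (0,2)='X' but target has '_' -> reject
  (0,0)=X (0,3)=X (1,2)=X (1,3)=_ -> step gives (0,1)='X' but target has '_' -> reject
  (0,0)=X (0,3)=X (1,2)=X (1,3)=X -> step gives (0,1)='X' but target has '_' -> reject
Unique solution: (0,0)=live, (0,3)=dead, (1,2)=dead, (1,3)=dead.
Check: live-neighbor counts of every cell in the completed generation 0:
0201
2322
0110
1111
Applying B3/S23 to generation 0 with these counts gives:
____
_X__
____
____
which matches the target exactly.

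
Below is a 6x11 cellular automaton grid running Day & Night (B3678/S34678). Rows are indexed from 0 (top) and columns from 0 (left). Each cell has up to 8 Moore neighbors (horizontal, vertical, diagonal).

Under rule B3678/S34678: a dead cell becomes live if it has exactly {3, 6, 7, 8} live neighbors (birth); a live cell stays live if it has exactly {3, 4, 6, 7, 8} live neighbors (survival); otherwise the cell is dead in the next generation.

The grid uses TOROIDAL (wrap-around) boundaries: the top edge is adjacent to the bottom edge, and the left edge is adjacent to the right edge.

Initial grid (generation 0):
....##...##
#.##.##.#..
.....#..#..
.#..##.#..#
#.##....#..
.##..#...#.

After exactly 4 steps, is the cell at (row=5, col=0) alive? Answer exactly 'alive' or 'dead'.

Simulating step by step:
Generation 0 (given above): 25 live cells
Generation 1: 35 live cells
#...##..###
.....###..#
####.#...#.
#.###.#.##.
#.##.##..##
###.....##.
Generation 2: 32 live cells
#....#..#..
..##.##....
####.#...#.
####..#####
##...#....#
..#...#####
Generation 3: 39 live cells
.#####..#.#
#.##.##...#
###..#...#.
####.##.###
#..#...####
.....######
Generation 4: 37 live cells
.###..#.###
.##.###...#
###..#.####
##.#..#..##
......#####
.#...##.##.

Cell (5,0) at generation 4: 0 -> dead

Answer: dead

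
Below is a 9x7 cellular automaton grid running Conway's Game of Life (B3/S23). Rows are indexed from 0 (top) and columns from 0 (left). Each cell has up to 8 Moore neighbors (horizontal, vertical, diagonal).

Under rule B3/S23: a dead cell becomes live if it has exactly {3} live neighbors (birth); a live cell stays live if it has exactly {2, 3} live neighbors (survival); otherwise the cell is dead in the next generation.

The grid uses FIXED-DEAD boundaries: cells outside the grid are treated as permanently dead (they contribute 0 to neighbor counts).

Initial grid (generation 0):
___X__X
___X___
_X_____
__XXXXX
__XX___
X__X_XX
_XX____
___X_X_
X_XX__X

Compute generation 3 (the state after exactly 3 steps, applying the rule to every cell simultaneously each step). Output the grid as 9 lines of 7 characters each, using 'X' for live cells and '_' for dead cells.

Answer: _______
_______
____XX_
______X
__X___X
___X_XX
__X__X_
_______
_______

Derivation:
Simulating step by step:
Generation 0 (given above): 23 live cells
Generation 1: 18 live cells
_______
__X____
_____X_
_X__XX_
_X_____
___XX__
_XXX_XX
___XX__
__XXX__
Generation 2: 15 live cells
_______
_______
____XX_
____XX_
__XX_X_
_X_XXX_
_____X_
_X_____
__X_X__
Generation 3: 10 live cells
(generation 3 grid is the final answer)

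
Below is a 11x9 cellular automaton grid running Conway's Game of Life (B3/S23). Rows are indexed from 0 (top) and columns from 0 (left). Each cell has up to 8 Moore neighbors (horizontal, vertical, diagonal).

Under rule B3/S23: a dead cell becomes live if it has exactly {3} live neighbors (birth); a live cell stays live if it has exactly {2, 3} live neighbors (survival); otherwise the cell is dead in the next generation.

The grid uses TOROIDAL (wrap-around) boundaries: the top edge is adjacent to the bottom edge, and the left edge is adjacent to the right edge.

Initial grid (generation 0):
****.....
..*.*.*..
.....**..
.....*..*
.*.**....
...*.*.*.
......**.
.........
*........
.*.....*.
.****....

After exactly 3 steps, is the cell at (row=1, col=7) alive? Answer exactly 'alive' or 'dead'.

Answer: alive

Derivation:
Simulating step by step:
Generation 0 (given above): 26 live cells
Generation 1: 24 live cells
*....*...
..*.*.*..
....*.**.
.....**..
..**.**..
..**.*.*.
......**.
.........
.........
**.*.....
....*....
Generation 2: 23 live cells
...***...
...**.**.
...**..*.
...*.....
..**...*.
..**.*.*.
......**.
.........
.........
.........
**..*....
Generation 3: 20 live cells
..*...*..
..*...**.
..*..***.
.........
......*..
..***..**
......**.
.........
.........
.........
...***...

Cell (1,7) at generation 3: 1 -> alive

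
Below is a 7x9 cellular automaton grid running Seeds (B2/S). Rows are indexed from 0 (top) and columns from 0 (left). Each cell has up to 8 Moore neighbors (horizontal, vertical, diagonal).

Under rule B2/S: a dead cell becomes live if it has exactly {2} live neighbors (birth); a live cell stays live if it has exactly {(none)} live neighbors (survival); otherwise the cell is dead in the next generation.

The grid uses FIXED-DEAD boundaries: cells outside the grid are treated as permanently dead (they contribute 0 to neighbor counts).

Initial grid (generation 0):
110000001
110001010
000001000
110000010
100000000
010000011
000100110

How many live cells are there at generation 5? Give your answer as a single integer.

Simulating step by step:
Generation 0 (given above): 18 live cells
Generation 1: 16 live cells
001000110
001010001
001010011
000000100
001000100
101000000
001000000
Generation 2: 12 live cells
010001001
000000000
010000100
011000001
000101010
000000000
000100000
Generation 3: 19 live cells
000000000
111001110
100000010
100111000
010010101
001100100
000000000
Generation 4: 13 live cells
101001010
000000001
000000001
001000001
100000000
010010000
001100000
Generation 5: 12 live cells
010000101
010000100
000000000
010000010
001100000
100000000
010010000
Population at generation 5: 12

Answer: 12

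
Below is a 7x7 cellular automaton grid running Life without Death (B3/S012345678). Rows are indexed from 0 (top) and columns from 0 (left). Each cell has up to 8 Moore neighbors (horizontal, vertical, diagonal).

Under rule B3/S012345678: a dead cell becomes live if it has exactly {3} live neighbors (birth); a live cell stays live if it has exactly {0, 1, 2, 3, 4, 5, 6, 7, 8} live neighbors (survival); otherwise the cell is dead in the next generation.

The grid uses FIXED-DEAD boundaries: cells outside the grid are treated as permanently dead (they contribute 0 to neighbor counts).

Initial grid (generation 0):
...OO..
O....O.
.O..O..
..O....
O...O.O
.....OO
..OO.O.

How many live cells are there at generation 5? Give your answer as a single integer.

Simulating step by step:
Generation 0 (given above): 15 live cells
Generation 1: 22 live cells
...OO..
O..O.O.
.O..O..
.OOO.O.
O...O.O
...O.OO
..OOOOO
Generation 2: 28 live cells
...OO..
O.OO.O.
OO..OO.
OOOO.O.
OO..O.O
..OO.OO
..OOOOO
Generation 3: 31 live cells
..OOO..
O.OO.O.
OO..OOO
OOOO.OO
OO..O.O
..OO.OO
..OOOOO
Generation 4: 33 live cells
.OOOO..
O.OO.OO
OO..OOO
OOOO.OO
OO..O.O
..OO.OO
..OOOOO
Generation 5: 34 live cells
.OOOOO.
O.OO.OO
OO..OOO
OOOO.OO
OO..O.O
..OO.OO
..OOOOO
Population at generation 5: 34

Answer: 34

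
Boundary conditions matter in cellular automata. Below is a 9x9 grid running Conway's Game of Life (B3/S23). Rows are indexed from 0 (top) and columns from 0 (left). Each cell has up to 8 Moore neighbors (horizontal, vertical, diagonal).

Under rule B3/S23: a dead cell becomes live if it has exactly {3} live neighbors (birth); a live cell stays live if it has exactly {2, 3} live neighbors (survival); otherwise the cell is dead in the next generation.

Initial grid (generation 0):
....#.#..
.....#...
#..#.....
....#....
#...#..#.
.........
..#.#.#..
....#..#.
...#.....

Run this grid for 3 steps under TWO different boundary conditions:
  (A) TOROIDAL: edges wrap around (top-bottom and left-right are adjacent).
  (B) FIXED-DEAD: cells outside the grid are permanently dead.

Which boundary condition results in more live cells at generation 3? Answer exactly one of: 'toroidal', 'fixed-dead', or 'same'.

Answer: fixed-dead

Derivation:
Under TOROIDAL boundary, generation 3:
.........
.........
...##....
...##....
...##....
....#....
.....##..
....#.##.
.....###.
Population = 15

Under FIXED-DEAD boundary, generation 3:
....##...
....##...
...#.#...
...##....
...##....
....#....
.....##..
....###..
.........
Population = 16

Comparison: toroidal=15, fixed-dead=16 -> fixed-dead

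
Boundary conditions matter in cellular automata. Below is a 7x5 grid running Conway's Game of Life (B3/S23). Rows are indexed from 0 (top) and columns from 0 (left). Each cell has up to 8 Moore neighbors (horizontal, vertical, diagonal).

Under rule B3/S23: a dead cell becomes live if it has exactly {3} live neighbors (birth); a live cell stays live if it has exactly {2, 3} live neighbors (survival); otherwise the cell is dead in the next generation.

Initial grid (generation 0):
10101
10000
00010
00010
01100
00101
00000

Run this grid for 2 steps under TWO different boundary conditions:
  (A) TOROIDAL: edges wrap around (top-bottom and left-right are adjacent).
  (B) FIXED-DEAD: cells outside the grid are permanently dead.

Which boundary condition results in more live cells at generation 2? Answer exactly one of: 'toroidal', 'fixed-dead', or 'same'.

Answer: toroidal

Derivation:
Under TOROIDAL boundary, generation 2:
00010
01110
10111
00110
01000
00011
00000
Population = 13

Under FIXED-DEAD boundary, generation 2:
00100
00100
00100
00100
01000
01010
00100
Population = 8

Comparison: toroidal=13, fixed-dead=8 -> toroidal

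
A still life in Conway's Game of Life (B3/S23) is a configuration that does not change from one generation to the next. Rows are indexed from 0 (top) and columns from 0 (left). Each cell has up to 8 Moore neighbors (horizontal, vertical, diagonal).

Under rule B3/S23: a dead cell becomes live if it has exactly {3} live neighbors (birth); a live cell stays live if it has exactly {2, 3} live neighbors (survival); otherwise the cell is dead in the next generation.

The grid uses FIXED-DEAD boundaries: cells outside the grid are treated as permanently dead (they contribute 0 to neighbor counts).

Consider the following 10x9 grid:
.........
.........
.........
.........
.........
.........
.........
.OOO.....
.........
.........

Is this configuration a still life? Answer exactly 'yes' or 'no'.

Compute generation 1 and compare to generation 0 (given above):
Generation 1:
.........
.........
.........
.........
.........
.........
..O......
..O......
..O......
.........
Cell (6,2) differs: gen0=0 vs gen1=1 -> NOT a still life.

Answer: no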